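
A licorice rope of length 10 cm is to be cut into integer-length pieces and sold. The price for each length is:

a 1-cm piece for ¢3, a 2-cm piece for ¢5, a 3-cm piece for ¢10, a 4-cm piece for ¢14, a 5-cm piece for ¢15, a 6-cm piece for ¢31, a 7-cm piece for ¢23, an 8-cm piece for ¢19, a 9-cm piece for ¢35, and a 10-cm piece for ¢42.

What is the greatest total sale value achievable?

45

Consider every possible first cut. R[k] is the best of p[i]+R[k−i] over all sellable i≤k.
R[1] = 3
R[2] = max(3+3, 5+0) = 6
R[3] = max(3+6, 5+3, 10+0) = 10
R[4] = max(3+10, 5+6, 10+3, 14+0) = 14
R[5] = max(3+14, 5+10, 10+6, 14+3, 15+0) = 17
R[6] = max(3+17, 5+14, 10+10, 14+6, 15+3, 31+0) = 31
R[7] = max(3+31, 5+17, 10+14, …, 31+3, 23+0) = 34
R[8] = max(3+34, 5+31, 10+17, …, 23+3, 19+0) = 37
R[9] = max(3+37, 5+34, 10+31, …, 19+3, 35+0) = 41
R[10] = max(3+41, 5+37, 10+34, …, 35+3, 42+0) = 45
One optimal cutting: 6 + 4 → ¢31 + ¢14 = ¢45.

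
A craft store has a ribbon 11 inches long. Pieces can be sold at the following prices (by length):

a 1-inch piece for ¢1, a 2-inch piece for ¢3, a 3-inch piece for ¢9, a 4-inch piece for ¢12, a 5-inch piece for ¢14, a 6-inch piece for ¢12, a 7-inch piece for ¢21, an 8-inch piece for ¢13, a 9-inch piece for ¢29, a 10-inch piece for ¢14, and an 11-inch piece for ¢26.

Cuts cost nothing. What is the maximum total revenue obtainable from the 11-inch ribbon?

Let r[k] be the best obtainable value from length k. For each k, try every first piece i and keep the best of price[i] + r[k−i].
r[1] = 1
r[2] = 3
r[3] = 9
r[4] = 12
r[5] = 14
r[6] = 18  (first piece 3, then r[3]=9)
r[7] = 21  (first piece 3, then r[4]=12)
r[8] = 24  (first piece 4, then r[4]=12)
r[9] = 29
r[10] = 30  (first piece 1, then r[9]=29)
r[11] = 33  (first piece 3, then r[8]=24)
One optimal cutting: 4 + 4 + 3 → ¢12 + ¢12 + ¢9 = ¢33.

33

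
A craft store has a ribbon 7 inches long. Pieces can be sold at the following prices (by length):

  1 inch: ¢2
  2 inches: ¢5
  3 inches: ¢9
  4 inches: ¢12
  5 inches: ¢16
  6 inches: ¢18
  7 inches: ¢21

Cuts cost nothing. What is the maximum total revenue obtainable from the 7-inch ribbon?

Consider every possible first cut. R[k] is the best of p[i]+R[k−i] over all sellable i≤k.
R[1] = 2
R[2] = 5
R[3] = 9
R[4] = 12
R[5] = 16
R[6] = 18  (first piece 1, then R[5]=16)
R[7] = 21  (first piece 2, then R[5]=16)
One optimal cutting: 5 + 2 → ¢16 + ¢5 = ¢21.

21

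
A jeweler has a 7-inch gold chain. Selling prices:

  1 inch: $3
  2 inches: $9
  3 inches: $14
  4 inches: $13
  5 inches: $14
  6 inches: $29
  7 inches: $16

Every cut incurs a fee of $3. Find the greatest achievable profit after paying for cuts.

Build r[k] bottom-up: r[k] = max over allowed piece i of (p[i] + r[k−i]) − 3 per cut.
r[1] = 3
r[2] = max(3+3-3, 9+0) = 9
r[3] = max(3+9-3, 9+3-3, 14+0) = 14
r[4] = max(3+14-3, 9+9-3, 14+3-3, 13+0) = 15
r[5] = max(3+15-3, 9+14-3, 14+9-3, 13+3-3, 14+0) = 20
r[6] = max(3+20-3, 9+15-3, 14+14-3, 13+9-3, 14+3-3, 29+0) = 29
r[7] = max(3+29-3, 9+20-3, 14+15-3, …, 29+3-3, 16+0) = 29
One optimal plan: pieces 6 + 1 (1 cut) → $32 − $3 = $29.

29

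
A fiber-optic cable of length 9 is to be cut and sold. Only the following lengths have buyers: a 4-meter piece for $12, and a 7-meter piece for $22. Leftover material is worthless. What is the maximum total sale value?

24

Let best[k] be the best obtainable value from length k. For each k, try every first piece i and keep the best of price[i] + best[k−i].
best[1] = 0
best[2] = 0
best[3] = 0
best[4] = 12
best[5] = 12
best[6] = 12
best[7] = max(12+0, 22+0) = 22
best[8] = max(12+12, 22+0) = 24
best[9] = max(12+12, 22+0) = 24
One optimal cutting: pieces 4 + 4 with 1 meter of scrap → $24.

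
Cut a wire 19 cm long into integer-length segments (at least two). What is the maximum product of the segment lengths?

Fill f[k] for k=2..19: at each k try every first piece i and multiply by the better of (k−i) uncut or f[k−i].
f[2] = 1·max(1,0) = 1·1 = 1
f[3] = 1·max(2,1) = 1·2 = 2
f[4] = 2·max(2,1) = 2·2 = 4
f[5] = 2·max(3,2) = 2·3 = 6
f[6] = 3·max(3,2) = 3·3 = 9
f[7] = 2·max(5,6) = 2·6 = 12
f[8] = 2·max(6,9) = 2·9 = 18
f[9] = 3·max(6,9) = 3·9 = 27
f[10] = 2·max(8,18) = 2·18 = 36
f[11] = 2·max(9,27) = 2·27 = 54
f[12] = 3·max(9,27) = 3·27 = 81
f[13] = 2·max(11,54) = 2·54 = 108
f[14] = 2·max(12,81) = 2·81 = 162
f[15] = 3·max(12,81) = 3·81 = 243
f[16] = 2·max(14,162) = 2·162 = 324
f[17] = 2·max(15,243) = 2·243 = 486
f[18] = 3·max(15,243) = 3·243 = 729
f[19] = 2·max(17,486) = 2·486 = 972
One optimal split: 3 + 3 + 3 + 3 + 3 + 2 + 2; product 3·3·3·3·3·2·2 = 972.

972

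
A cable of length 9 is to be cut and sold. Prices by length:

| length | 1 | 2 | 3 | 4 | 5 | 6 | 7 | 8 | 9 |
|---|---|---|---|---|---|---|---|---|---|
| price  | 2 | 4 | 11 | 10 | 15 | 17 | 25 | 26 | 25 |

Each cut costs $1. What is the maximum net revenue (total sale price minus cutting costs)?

Build v[k] bottom-up: v[k] = max over allowed piece i of (p[i] + v[k−i]) − 1 per cut.
v[1] = 2
v[2] = max(2+2-1, 4+0) = 4
v[3] = max(2+4-1, 4+2-1, 11+0) = 11
v[4] = max(2+11-1, 4+4-1, 11+2-1, 10+0) = 12
v[5] = max(2+12-1, 4+11-1, 11+4-1, 10+2-1, 15+0) = 15
v[6] = max(2+15-1, 4+12-1, 11+11-1, 10+4-1, 15+2-1, 17+0) = 21
v[7] = max(2+21-1, 4+15-1, 11+12-1, …, 17+2-1, 25+0) = 25
v[8] = max(2+25-1, 4+21-1, 11+15-1, …, 25+2-1, 26+0) = 26
v[9] = max(2+26-1, 4+25-1, 11+21-1, …, 26+2-1, 25+0) = 31
One optimal plan: pieces 3 + 3 + 3 (2 cuts) → $33 − $2 = $31.

31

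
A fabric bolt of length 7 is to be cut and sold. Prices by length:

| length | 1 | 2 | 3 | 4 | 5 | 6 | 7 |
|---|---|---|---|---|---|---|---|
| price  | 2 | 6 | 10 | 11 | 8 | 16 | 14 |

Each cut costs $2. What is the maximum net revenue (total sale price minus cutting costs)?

19

Let net[k] be the best obtainable value from length k. For each k, try every first piece i and keep the best of price[i] + net[k−i] minus the 2 cut fee when i<k.
net[1] = 2
net[2] = max(2+2-2, 6+0) = 6
net[3] = max(2+6-2, 6+2-2, 10+0) = 10
net[4] = max(2+10-2, 6+6-2, 10+2-2, 11+0) = 11
net[5] = max(2+11-2, 6+10-2, 10+6-2, 11+2-2, 8+0) = 14
net[6] = max(2+14-2, 6+11-2, 10+10-2, 11+6-2, 8+2-2, 16+0) = 18
net[7] = max(2+18-2, 6+14-2, 10+11-2, …, 16+2-2, 14+0) = 19
One optimal plan: pieces 4 + 3 (1 cut) → $21 − $2 = $19.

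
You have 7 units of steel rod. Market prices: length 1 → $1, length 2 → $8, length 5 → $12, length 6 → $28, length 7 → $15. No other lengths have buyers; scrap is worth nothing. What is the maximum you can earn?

29

Let best[k] be the best obtainable value from length k. For each k, try every first piece i and keep the best of price[i] + best[k−i].
best[1] = 1
best[2] = max(1+1, 8+0) = 8
best[3] = max(1+8, 8+1) = 9
best[4] = max(1+9, 8+8) = 16
best[5] = max(1+16, 8+9, 12+0) = 17
best[6] = max(1+17, 8+16, 12+1, 28+0) = 28
best[7] = max(1+28, 8+17, 12+8, 28+1, 15+0) = 29
One optimal cutting: 6 + 1 → $29.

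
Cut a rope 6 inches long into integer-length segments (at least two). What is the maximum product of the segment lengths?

Let prod[k] be the best product for length k (with at least one cut). For each first piece i, the rest contributes max(k−i, prod[k−i]).
prod[2] = 1·max(1,0) = 1·1 = 1
prod[3] = max(1·2, 2·1) = 2
prod[4] = max(1·3, 2·2, 3·1) = 4
prod[5] = max(1·4, 2·3, 3·2, 4·1) = 6
prod[6] = max(1·6, 2·4, 3·3, 4·2, 5·1) = 9
One optimal split: 3 + 3; product 3·3 = 9.

9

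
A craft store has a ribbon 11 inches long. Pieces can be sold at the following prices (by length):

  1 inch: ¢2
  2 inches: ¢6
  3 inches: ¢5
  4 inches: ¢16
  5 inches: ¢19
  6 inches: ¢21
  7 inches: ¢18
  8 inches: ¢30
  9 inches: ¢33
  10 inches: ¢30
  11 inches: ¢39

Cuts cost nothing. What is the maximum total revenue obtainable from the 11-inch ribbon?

41

Build best[k] bottom-up: best[k] = max over allowed piece i of (p[i] + best[k−i]).
best[1] = 2
best[2] = max(2+2, 6+0) = 6
best[3] = max(2+6, 6+2, 5+0) = 8
best[4] = max(2+8, 6+6, 5+2, 16+0) = 16
best[5] = max(2+16, 6+8, 5+6, 16+2, 19+0) = 19
best[6] = max(2+19, 6+16, 5+8, 16+6, 19+2, 21+0) = 22
best[7] = max(2+22, 6+19, 5+16, …, 21+2, 18+0) = 25
best[8] = max(2+25, 6+22, 5+19, …, 18+2, 30+0) = 32
best[9] = max(2+32, 6+25, 5+22, …, 30+2, 33+0) = 35
best[10] = max(2+35, 6+32, 5+25, …, 33+2, 30+0) = 38
best[11] = max(2+38, 6+35, 5+32, …, 30+2, 39+0) = 41
One optimal cutting: 5 + 4 + 2 → ¢19 + ¢16 + ¢6 = ¢41.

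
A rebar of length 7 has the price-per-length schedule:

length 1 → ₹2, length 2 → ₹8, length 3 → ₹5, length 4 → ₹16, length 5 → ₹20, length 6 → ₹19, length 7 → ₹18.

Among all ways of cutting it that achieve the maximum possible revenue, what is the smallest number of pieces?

2

Build r[k] bottom-up: r[k] = max over allowed piece i of (p[i] + r[k−i]).
r[1] = 2
r[2] = max(2+2, 8+0) = 8
r[3] = max(2+8, 8+2, 5+0) = 10
r[4] = max(2+10, 8+8, 5+2, 16+0) = 16
r[5] = max(2+16, 8+10, 5+8, 16+2, 20+0) = 20
r[6] = max(2+20, 8+16, 5+10, 16+8, 20+2, 19+0) = 24
r[7] = max(2+24, 8+20, 5+16, …, 19+2, 18+0) = 28
Maximum revenue is ₹28.
Now minimize piece count subject to staying optimal: for each k, pieces[k] = 1 + min over i with p[i]+r[k−i]=r[k] of pieces[k−i].
pieces[4] = 1
pieces[5] = 1
pieces[6] = 2
pieces[7] = 2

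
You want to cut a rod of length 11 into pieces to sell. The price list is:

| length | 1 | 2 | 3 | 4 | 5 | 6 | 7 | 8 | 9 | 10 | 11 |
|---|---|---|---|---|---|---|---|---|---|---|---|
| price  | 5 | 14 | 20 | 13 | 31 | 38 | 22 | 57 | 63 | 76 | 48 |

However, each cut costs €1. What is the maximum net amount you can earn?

Build net[k] bottom-up: net[k] = max over allowed piece i of (p[i] + net[k−i]) − 1 per cut.
net[1] = 5
net[2] = 14
net[3] = 20
net[4] = 27  (first piece 2, then net[2]=14)
net[5] = 33  (first piece 2, then net[3]=20)
net[6] = 40  (first piece 2, then net[4]=27)
net[7] = 46  (first piece 2, then net[5]=33)
net[8] = 57
net[9] = 63
net[10] = 76
net[11] = 80  (first piece 1, then net[10]=76)
One optimal plan: pieces 10 + 1 (1 cut) → €81 − €1 = €80.

80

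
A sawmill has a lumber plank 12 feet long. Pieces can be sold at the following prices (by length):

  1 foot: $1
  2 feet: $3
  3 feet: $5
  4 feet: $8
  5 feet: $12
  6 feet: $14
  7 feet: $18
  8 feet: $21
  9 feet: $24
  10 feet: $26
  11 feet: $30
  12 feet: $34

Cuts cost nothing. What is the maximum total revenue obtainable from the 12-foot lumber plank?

34

Consider every possible first cut. best[k] is the best of p[i]+best[k−i] over all sellable i≤k.
best[1] = 1
best[2] = max(1+1, 3+0) = 3
best[3] = max(1+3, 3+1, 5+0) = 5
best[4] = max(1+5, 3+3, 5+1, 8+0) = 8
best[5] = max(1+8, 3+5, 5+3, 8+1, 12+0) = 12
best[6] = max(1+12, 3+8, 5+5, 8+3, 12+1, 14+0) = 14
best[7] = max(1+14, 3+12, 5+8, …, 14+1, 18+0) = 18
best[8] = max(1+18, 3+14, 5+12, …, 18+1, 21+0) = 21
best[9] = max(1+21, 3+18, 5+14, …, 21+1, 24+0) = 24
best[10] = max(1+24, 3+21, 5+18, …, 24+1, 26+0) = 26
best[11] = max(1+26, 3+24, 5+21, …, 26+1, 30+0) = 30
best[12] = max(1+30, 3+26, 5+24, …, 30+1, 34+0) = 34
Best is to sell the whole 12-foot piece uncut for $34.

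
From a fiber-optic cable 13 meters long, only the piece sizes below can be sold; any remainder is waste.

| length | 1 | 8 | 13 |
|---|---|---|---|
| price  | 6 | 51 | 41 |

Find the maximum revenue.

81

Let f[k] be the best obtainable value from length k. For each k, try every first piece i and keep the best of price[i] + f[k−i].
f[1] = 6
f[2] = 12  (first piece 1, then f[1]=6)
f[3] = 18  (first piece 1, then f[2]=12)
f[4] = 24  (first piece 1, then f[3]=18)
f[5] = 30  (first piece 1, then f[4]=24)
f[6] = 36  (first piece 1, then f[5]=30)
f[7] = 42  (first piece 1, then f[6]=36)
f[8] = 51
f[9] = 57  (first piece 1, then f[8]=51)
f[10] = 63  (first piece 1, then f[9]=57)
f[11] = 69  (first piece 1, then f[10]=63)
f[12] = 75  (first piece 1, then f[11]=69)
f[13] = 81  (first piece 1, then f[12]=75)
One optimal cutting: 8 + 1 + 1 + 1 + 1 + 1 → $81.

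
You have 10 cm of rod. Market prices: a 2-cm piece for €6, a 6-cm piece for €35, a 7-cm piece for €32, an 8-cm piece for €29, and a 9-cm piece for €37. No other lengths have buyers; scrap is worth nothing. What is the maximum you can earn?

Let r[k] be the best obtainable value from length k. For each k, try every first piece i and keep the best of price[i] + r[k−i].
r[1] = 0
r[2] = 6
r[3] = 6
r[4] = 12  (first piece 2, then r[2]=6)
r[5] = 12
r[6] = 35
r[7] = 35
r[8] = 41  (first piece 2, then r[6]=35)
r[9] = 41
r[10] = 47  (first piece 2, then r[8]=41)
One optimal cutting: 6 + 2 + 2 → €47.

47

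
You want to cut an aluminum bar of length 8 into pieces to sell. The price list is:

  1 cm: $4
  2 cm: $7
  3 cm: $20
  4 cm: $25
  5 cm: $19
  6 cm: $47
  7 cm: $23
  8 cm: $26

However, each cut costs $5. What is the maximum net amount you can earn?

49

Let r[k] be the best obtainable value from length k. For each k, try every first piece i and keep the best of price[i] + r[k−i] minus the 5 cut fee when i<k.
r[1] = 4
r[2] = max(4+4-5, 7+0) = 7
r[3] = max(4+7-5, 7+4-5, 20+0) = 20
r[4] = max(4+20-5, 7+7-5, 20+4-5, 25+0) = 25
r[5] = max(4+25-5, 7+20-5, 20+7-5, 25+4-5, 19+0) = 24
r[6] = max(4+24-5, 7+25-5, 20+20-5, 25+7-5, 19+4-5, 47+0) = 47
r[7] = max(4+47-5, 7+24-5, 20+25-5, …, 47+4-5, 23+0) = 46
r[8] = max(4+46-5, 7+47-5, 20+24-5, …, 23+4-5, 26+0) = 49
One optimal plan: pieces 6 + 2 (1 cut) → $54 − $5 = $49.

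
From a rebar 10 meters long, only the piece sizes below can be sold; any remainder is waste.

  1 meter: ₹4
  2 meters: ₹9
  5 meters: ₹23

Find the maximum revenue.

46

Consider every possible first cut. best[k] is the best of p[i]+best[k−i] over all sellable i≤k.
best[1] = 4
best[2] = max(4+4, 9+0) = 9
best[3] = max(4+9, 9+4) = 13
best[4] = max(4+13, 9+9) = 18
best[5] = max(4+18, 9+13, 23+0) = 23
best[6] = max(4+23, 9+18, 23+4) = 27
best[7] = max(4+27, 9+23, 23+9) = 32
best[8] = max(4+32, 9+27, 23+13) = 36
best[9] = max(4+36, 9+32, 23+18) = 41
best[10] = max(4+41, 9+36, 23+23) = 46
One optimal cutting: 5 + 5 → ₹46.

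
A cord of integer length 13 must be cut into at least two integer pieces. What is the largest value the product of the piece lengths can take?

Define g[k] = max over 1≤i<k of i · max(k−i, g[k−i]); the inner max lets the remainder stay uncut if that's better.
g[2] = 1·max(1,0) = 1·1 = 1
g[3] = 1·max(2,1) = 1·2 = 2
g[4] = 2·max(2,1) = 2·2 = 4
g[5] = 2·max(3,2) = 2·3 = 6
g[6] = 3·max(3,2) = 3·3 = 9
g[7] = 2·max(5,6) = 2·6 = 12
g[8] = 2·max(6,9) = 2·9 = 18
g[9] = 3·max(6,9) = 3·9 = 27
g[10] = 2·max(8,18) = 2·18 = 36
g[11] = 2·max(9,27) = 2·27 = 54
g[12] = 3·max(9,27) = 3·27 = 81
g[13] = 2·max(11,54) = 2·54 = 108
One optimal split: 3 + 3 + 3 + 2 + 2; product 3·3·3·2·2 = 108.

108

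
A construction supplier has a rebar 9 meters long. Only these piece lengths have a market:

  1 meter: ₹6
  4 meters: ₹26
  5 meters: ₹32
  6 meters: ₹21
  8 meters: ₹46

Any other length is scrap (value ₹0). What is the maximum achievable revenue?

Build r[k] bottom-up: r[k] = max over allowed piece i of (p[i] + r[k−i]).
r[1] = 6
r[2] = 12  (first piece 1, then r[1]=6)
r[3] = 18  (first piece 1, then r[2]=12)
r[4] = max(6+18, 26+0) = 26
r[5] = max(6+26, 26+6, 32+0) = 32
r[6] = max(6+32, 26+12, 32+6, 21+0) = 38
r[7] = max(6+38, 26+18, 32+12, 21+6) = 44
r[8] = max(6+44, 26+26, 32+18, 21+12, 46+0) = 52
r[9] = max(6+52, 26+32, 32+26, 21+18, 46+6) = 58
One optimal cutting: 4 + 4 + 1 → ₹58.

58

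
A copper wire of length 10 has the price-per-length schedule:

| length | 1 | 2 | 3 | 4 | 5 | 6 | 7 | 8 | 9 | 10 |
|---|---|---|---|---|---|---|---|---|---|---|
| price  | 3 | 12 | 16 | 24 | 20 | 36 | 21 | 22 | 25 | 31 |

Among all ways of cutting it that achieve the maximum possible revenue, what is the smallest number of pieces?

2

Consider every possible first cut. r[k] is the best of p[i]+r[k−i] over all sellable i≤k.
r[1] = 3
r[2] = max(3+3, 12+0) = 12
r[3] = max(3+12, 12+3, 16+0) = 16
r[4] = max(3+16, 12+12, 16+3, 24+0) = 24
r[5] = max(3+24, 12+16, 16+12, 24+3, 20+0) = 28
r[6] = max(3+28, 12+24, 16+16, 24+12, 20+3, 36+0) = 36
r[7] = max(3+36, 12+28, 16+24, …, 36+3, 21+0) = 40
r[8] = max(3+40, 12+36, 16+28, …, 21+3, 22+0) = 48
r[9] = max(3+48, 12+40, 16+36, …, 22+3, 25+0) = 52
r[10] = max(3+52, 12+48, 16+40, …, 25+3, 31+0) = 60
Maximum revenue is €60.
Now minimize piece count subject to staying optimal: for each k, pieces[k] = 1 + min over i with p[i]+r[k−i]=r[k] of pieces[k−i].
pieces[7] = 2
pieces[8] = 2
pieces[9] = 2
pieces[10] = 2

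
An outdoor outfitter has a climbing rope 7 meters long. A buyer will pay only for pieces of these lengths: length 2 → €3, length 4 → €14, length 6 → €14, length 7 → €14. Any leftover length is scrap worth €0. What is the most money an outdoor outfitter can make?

Build f[k] bottom-up: f[k] = max over allowed piece i of (p[i] + f[k−i]).
f[1] = 0
f[2] = 3
f[3] = 3
f[4] = 14
f[5] = 14
f[6] = 17  (first piece 2, then f[4]=14)
f[7] = 17
One optimal cutting: pieces 4 + 2 with 1 meter of scrap → €17.

17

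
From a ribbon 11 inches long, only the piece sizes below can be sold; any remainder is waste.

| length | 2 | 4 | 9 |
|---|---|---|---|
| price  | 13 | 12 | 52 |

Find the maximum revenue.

Let best[k] be the best obtainable value from length k. For each k, try every first piece i and keep the best of price[i] + best[k−i].
best[1] = 0
best[2] = 13
best[3] = 13
best[4] = max(13+13, 12+0) = 26
best[5] = max(13+13, 12+0) = 26
best[6] = max(13+26, 12+13) = 39
best[7] = max(13+26, 12+13) = 39
best[8] = max(13+39, 12+26) = 52
best[9] = max(13+39, 12+26, 52+0) = 52
best[10] = max(13+52, 12+39, 52+0) = 65
best[11] = max(13+52, 12+39, 52+13) = 65
One optimal cutting: pieces 2 + 2 + 2 + 2 + 2 with 1 inch of scrap → ¢65.

65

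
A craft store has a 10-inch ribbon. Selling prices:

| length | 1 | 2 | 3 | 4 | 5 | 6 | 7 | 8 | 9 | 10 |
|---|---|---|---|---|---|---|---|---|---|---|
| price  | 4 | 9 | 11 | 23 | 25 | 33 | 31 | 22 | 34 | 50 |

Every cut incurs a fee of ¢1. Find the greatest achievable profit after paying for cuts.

Build net[k] bottom-up: net[k] = max over allowed piece i of (p[i] + net[k−i]) − 1 per cut.
net[1] = 4
net[2] = 9
net[3] = 12  (first piece 1, then net[2]=9)
net[4] = 23
net[5] = 26  (first piece 1, then net[4]=23)
net[6] = 33
net[7] = 36  (first piece 1, then net[6]=33)
net[8] = 45  (first piece 4, then net[4]=23)
net[9] = 48  (first piece 1, then net[8]=45)
net[10] = 55  (first piece 4, then net[6]=33)
One optimal plan: pieces 6 + 4 (1 cut) → ¢56 − ¢1 = ¢55.

55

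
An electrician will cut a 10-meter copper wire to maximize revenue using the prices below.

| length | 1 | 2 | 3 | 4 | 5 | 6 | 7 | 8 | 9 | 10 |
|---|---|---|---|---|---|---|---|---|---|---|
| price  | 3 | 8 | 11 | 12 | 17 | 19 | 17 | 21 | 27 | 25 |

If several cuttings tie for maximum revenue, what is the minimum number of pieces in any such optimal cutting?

Consider every possible first cut. r[k] is the best of p[i]+r[k−i] over all sellable i≤k.
r[1] = 3
r[2] = 8
r[3] = 11  (first piece 1, then r[2]=8)
r[4] = 16  (first piece 2, then r[2]=8)
r[5] = 19  (first piece 1, then r[4]=16)
r[6] = 24  (first piece 2, then r[4]=16)
r[7] = 27  (first piece 1, then r[6]=24)
r[8] = 32  (first piece 2, then r[6]=24)
r[9] = 35  (first piece 1, then r[8]=32)
r[10] = 40  (first piece 2, then r[8]=32)
Maximum revenue is €40.
Now minimize piece count subject to staying optimal: for each k, pieces[k] = 1 + min over i with p[i]+r[k−i]=r[k] of pieces[k−i].
pieces[7] = 3
pieces[8] = 4
pieces[9] = 4
pieces[10] = 5

5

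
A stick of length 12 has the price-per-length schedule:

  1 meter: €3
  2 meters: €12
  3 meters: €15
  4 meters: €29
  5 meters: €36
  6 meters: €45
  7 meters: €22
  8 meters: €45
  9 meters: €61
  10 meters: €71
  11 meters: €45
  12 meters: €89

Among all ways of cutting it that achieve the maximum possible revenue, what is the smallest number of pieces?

Consider every possible first cut. r[k] is the best of p[i]+r[k−i] over all sellable i≤k.
r[1] = 3
r[2] = 12
r[3] = 15  (first piece 1, then r[2]=12)
r[4] = 29
r[5] = 36
r[6] = 45
r[7] = 48  (first piece 1, then r[6]=45)
r[8] = 58  (first piece 4, then r[4]=29)
r[9] = 65  (first piece 4, then r[5]=36)
r[10] = 74  (first piece 4, then r[6]=45)
r[11] = 81  (first piece 5, then r[6]=45)
r[12] = 90  (first piece 6, then r[6]=45)
Maximum revenue is €90.
Now minimize piece count subject to staying optimal: for each k, pieces[k] = 1 + min over i with p[i]+r[k−i]=r[k] of pieces[k−i].
pieces[9] = 2
pieces[10] = 2
pieces[11] = 2
pieces[12] = 2

2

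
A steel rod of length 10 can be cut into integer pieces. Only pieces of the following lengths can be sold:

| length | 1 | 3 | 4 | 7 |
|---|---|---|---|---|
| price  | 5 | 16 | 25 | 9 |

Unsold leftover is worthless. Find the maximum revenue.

Build f[k] bottom-up: f[k] = max over allowed piece i of (p[i] + f[k−i]).
f[1] = 5
f[2] = 10  (first piece 1, then f[1]=5)
f[3] = 16
f[4] = 25
f[5] = 30  (first piece 1, then f[4]=25)
f[6] = 35  (first piece 1, then f[5]=30)
f[7] = 41  (first piece 3, then f[4]=25)
f[8] = 50  (first piece 4, then f[4]=25)
f[9] = 55  (first piece 1, then f[8]=50)
f[10] = 60  (first piece 1, then f[9]=55)
One optimal cutting: 4 + 4 + 1 + 1 → $60.

60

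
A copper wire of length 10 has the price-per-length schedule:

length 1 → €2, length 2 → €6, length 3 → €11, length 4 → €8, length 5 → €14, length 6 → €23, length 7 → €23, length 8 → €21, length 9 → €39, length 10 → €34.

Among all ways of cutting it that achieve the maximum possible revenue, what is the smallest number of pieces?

2

Let r[k] be the best obtainable value from length k. For each k, try every first piece i and keep the best of price[i] + r[k−i].
r[1] = 2
r[2] = 6
r[3] = 11
r[4] = 13  (first piece 1, then r[3]=11)
r[5] = 17  (first piece 2, then r[3]=11)
r[6] = 23
r[7] = 25  (first piece 1, then r[6]=23)
r[8] = 29  (first piece 2, then r[6]=23)
r[9] = 39
r[10] = 41  (first piece 1, then r[9]=39)
Maximum revenue is €41.
Now minimize piece count subject to staying optimal: for each k, pieces[k] = 1 + min over i with p[i]+r[k−i]=r[k] of pieces[k−i].
pieces[7] = 2
pieces[8] = 2
pieces[9] = 1
pieces[10] = 2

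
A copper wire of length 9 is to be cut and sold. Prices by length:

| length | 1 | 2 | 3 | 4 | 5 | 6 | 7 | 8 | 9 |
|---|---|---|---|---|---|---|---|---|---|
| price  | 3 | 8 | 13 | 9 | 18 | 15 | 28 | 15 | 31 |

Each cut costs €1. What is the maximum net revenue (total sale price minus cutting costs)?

37

Build net[k] bottom-up: net[k] = max over allowed piece i of (p[i] + net[k−i]) − 1 per cut.
net[1] = 3
net[2] = max(3+3-1, 8+0) = 8
net[3] = max(3+8-1, 8+3-1, 13+0) = 13
net[4] = max(3+13-1, 8+8-1, 13+3-1, 9+0) = 15
net[5] = max(3+15-1, 8+13-1, 13+8-1, 9+3-1, 18+0) = 20
net[6] = max(3+20-1, 8+15-1, 13+13-1, 9+8-1, 18+3-1, 15+0) = 25
net[7] = max(3+25-1, 8+20-1, 13+15-1, …, 15+3-1, 28+0) = 28
net[8] = max(3+28-1, 8+25-1, 13+20-1, …, 28+3-1, 15+0) = 32
net[9] = max(3+32-1, 8+28-1, 13+25-1, …, 15+3-1, 31+0) = 37
One optimal plan: pieces 3 + 3 + 3 (2 cuts) → €39 − €2 = €37.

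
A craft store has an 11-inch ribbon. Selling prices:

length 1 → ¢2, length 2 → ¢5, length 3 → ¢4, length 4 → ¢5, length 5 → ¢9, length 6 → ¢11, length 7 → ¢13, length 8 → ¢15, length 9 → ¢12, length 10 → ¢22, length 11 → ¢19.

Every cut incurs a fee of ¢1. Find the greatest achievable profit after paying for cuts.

23

Consider every possible first cut. r[k] is the best of p[i]+r[k−i] over all sellable i≤k, charging 1 whenever i<k.
r[1] = 2
r[2] = max(2+2-1, 5+0) = 5
r[3] = max(2+5-1, 5+2-1, 4+0) = 6
r[4] = max(2+6-1, 5+5-1, 4+2-1, 5+0) = 9
r[5] = max(2+9-1, 5+6-1, 4+5-1, 5+2-1, 9+0) = 10
r[6] = max(2+10-1, 5+9-1, 4+6-1, 5+5-1, 9+2-1, 11+0) = 13
r[7] = max(2+13-1, 5+10-1, 4+9-1, …, 11+2-1, 13+0) = 14
r[8] = max(2+14-1, 5+13-1, 4+10-1, …, 13+2-1, 15+0) = 17
r[9] = max(2+17-1, 5+14-1, 4+13-1, …, 15+2-1, 12+0) = 18
r[10] = max(2+18-1, 5+17-1, 4+14-1, …, 12+2-1, 22+0) = 22
r[11] = max(2+22-1, 5+18-1, 4+17-1, …, 22+2-1, 19+0) = 23
One optimal plan: pieces 10 + 1 (1 cut) → ¢24 − ¢1 = ¢23.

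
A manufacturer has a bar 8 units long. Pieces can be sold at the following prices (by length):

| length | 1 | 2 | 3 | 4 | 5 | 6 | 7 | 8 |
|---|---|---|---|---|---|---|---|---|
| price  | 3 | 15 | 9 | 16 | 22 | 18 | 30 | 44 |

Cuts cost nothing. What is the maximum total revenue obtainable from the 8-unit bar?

60

Consider every possible first cut. R[k] is the best of p[i]+R[k−i] over all sellable i≤k.
R[1] = 3
R[2] = max(3+3, 15+0) = 15
R[3] = max(3+15, 15+3, 9+0) = 18
R[4] = max(3+18, 15+15, 9+3, 16+0) = 30
R[5] = max(3+30, 15+18, 9+15, 16+3, 22+0) = 33
R[6] = max(3+33, 15+30, 9+18, 16+15, 22+3, 18+0) = 45
R[7] = max(3+45, 15+33, 9+30, …, 18+3, 30+0) = 48
R[8] = max(3+48, 15+45, 9+33, …, 30+3, 44+0) = 60
One optimal cutting: 2 + 2 + 2 + 2 → €15 + €15 + €15 + €15 = €60.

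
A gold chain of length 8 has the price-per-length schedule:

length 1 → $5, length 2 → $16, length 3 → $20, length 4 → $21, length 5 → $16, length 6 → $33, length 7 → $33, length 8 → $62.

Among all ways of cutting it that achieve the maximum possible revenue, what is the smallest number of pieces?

4

Consider every possible first cut. r[k] is the best of p[i]+r[k−i] over all sellable i≤k.
r[1] = 5
r[2] = max(5+5, 16+0) = 16
r[3] = max(5+16, 16+5, 20+0) = 21
r[4] = max(5+21, 16+16, 20+5, 21+0) = 32
r[5] = max(5+32, 16+21, 20+16, 21+5, 16+0) = 37
r[6] = max(5+37, 16+32, 20+21, 21+16, 16+5, 33+0) = 48
r[7] = max(5+48, 16+37, 20+32, …, 33+5, 33+0) = 53
r[8] = max(5+53, 16+48, 20+37, …, 33+5, 62+0) = 64
Maximum revenue is $64.
Now minimize piece count subject to staying optimal: for each k, pieces[k] = 1 + min over i with p[i]+r[k−i]=r[k] of pieces[k−i].
pieces[5] = 3
pieces[6] = 3
pieces[7] = 4
pieces[8] = 4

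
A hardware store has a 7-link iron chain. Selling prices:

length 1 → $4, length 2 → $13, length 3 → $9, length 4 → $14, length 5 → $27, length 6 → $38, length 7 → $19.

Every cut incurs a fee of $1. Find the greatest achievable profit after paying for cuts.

41

Let r[k] be the best obtainable value from length k. For each k, try every first piece i and keep the best of price[i] + r[k−i] minus the 1 cut fee when i<k.
r[1] = 4
r[2] = max(4+4-1, 13+0) = 13
r[3] = max(4+13-1, 13+4-1, 9+0) = 16
r[4] = max(4+16-1, 13+13-1, 9+4-1, 14+0) = 25
r[5] = max(4+25-1, 13+16-1, 9+13-1, 14+4-1, 27+0) = 28
r[6] = max(4+28-1, 13+25-1, 9+16-1, 14+13-1, 27+4-1, 38+0) = 38
r[7] = max(4+38-1, 13+28-1, 9+25-1, …, 38+4-1, 19+0) = 41
One optimal plan: pieces 6 + 1 (1 cut) → $42 − $1 = $41.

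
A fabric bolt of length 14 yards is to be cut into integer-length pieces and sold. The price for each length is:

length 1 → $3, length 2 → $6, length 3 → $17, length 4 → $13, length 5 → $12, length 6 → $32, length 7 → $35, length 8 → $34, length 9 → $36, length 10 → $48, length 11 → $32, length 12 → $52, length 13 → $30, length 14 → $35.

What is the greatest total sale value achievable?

Consider every possible first cut. R[k] is the best of p[i]+R[k−i] over all sellable i≤k.
R[1] = 3
R[2] = max(3+3, 6+0) = 6
R[3] = max(3+6, 6+3, 17+0) = 17
R[4] = max(3+17, 6+6, 17+3, 13+0) = 20
R[5] = max(3+20, 6+17, 17+6, 13+3, 12+0) = 23
R[6] = max(3+23, 6+20, 17+17, 13+6, 12+3, 32+0) = 34
R[7] = max(3+34, 6+23, 17+20, …, 32+3, 35+0) = 37
R[8] = max(3+37, 6+34, 17+23, …, 35+3, 34+0) = 40
R[9] = max(3+40, 6+37, 17+34, …, 34+3, 36+0) = 51
R[10] = max(3+51, 6+40, 17+37, …, 36+3, 48+0) = 54
R[11] = max(3+54, 6+51, 17+40, …, 48+3, 32+0) = 57
R[12] = max(3+57, 6+54, 17+51, …, 32+3, 52+0) = 68
R[13] = max(3+68, 6+57, 17+54, …, 52+3, 30+0) = 71
R[14] = max(3+71, 6+68, 17+57, …, 30+3, 35+0) = 74
One optimal cutting: 3 + 3 + 3 + 3 + 1 + 1 → $17 + $17 + $17 + $17 + $3 + $3 = $74.

74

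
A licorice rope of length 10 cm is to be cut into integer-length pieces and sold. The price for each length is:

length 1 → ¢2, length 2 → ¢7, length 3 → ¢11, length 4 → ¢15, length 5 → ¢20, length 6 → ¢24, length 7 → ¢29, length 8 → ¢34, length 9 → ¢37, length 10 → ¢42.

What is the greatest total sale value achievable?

42

Let R[k] be the best obtainable value from length k. For each k, try every first piece i and keep the best of price[i] + R[k−i].
R[1] = 2
R[2] = 7
R[3] = 11
R[4] = 15
R[5] = 20
R[6] = 24
R[7] = 29
R[8] = 34
R[9] = 37
R[10] = 42
Best is to sell the whole 10-cm piece uncut for ¢42.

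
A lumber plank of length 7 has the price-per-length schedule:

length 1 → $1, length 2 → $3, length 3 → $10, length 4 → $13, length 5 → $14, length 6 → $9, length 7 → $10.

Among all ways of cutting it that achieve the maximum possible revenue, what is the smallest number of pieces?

Build r[k] bottom-up: r[k] = max over allowed piece i of (p[i] + r[k−i]).
r[1] = 1
r[2] = max(1+1, 3+0) = 3
r[3] = max(1+3, 3+1, 10+0) = 10
r[4] = max(1+10, 3+3, 10+1, 13+0) = 13
r[5] = max(1+13, 3+10, 10+3, 13+1, 14+0) = 14
r[6] = max(1+14, 3+13, 10+10, 13+3, 14+1, 9+0) = 20
r[7] = max(1+20, 3+14, 10+13, …, 9+1, 10+0) = 23
Maximum revenue is $23.
Now minimize piece count subject to staying optimal: for each k, pieces[k] = 1 + min over i with p[i]+r[k−i]=r[k] of pieces[k−i].
pieces[4] = 1
pieces[5] = 1
pieces[6] = 2
pieces[7] = 2

2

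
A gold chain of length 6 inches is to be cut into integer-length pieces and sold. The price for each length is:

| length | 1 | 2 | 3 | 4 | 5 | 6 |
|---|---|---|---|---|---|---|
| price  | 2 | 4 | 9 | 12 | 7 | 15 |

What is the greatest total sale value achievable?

Consider every possible first cut. best[k] is the best of p[i]+best[k−i] over all sellable i≤k.
best[1] = 2
best[2] = 4  (first piece 1, then best[1]=2)
best[3] = 9
best[4] = 12
best[5] = 14  (first piece 1, then best[4]=12)
best[6] = 18  (first piece 3, then best[3]=9)
One optimal cutting: 3 + 3 → $9 + $9 = $18.

18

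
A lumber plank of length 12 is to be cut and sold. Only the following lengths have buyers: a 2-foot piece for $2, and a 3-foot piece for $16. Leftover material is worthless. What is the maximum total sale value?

64

Build f[k] bottom-up: f[k] = max over allowed piece i of (p[i] + f[k−i]).
f[1] = 0
f[2] = 2
f[3] = max(2+0, 16+0) = 16
f[4] = max(2+2, 16+0) = 16
f[5] = max(2+16, 16+2) = 18
f[6] = max(2+16, 16+16) = 32
f[7] = max(2+18, 16+16) = 32
f[8] = max(2+32, 16+18) = 34
f[9] = max(2+32, 16+32) = 48
f[10] = max(2+34, 16+32) = 48
f[11] = max(2+48, 16+34) = 50
f[12] = max(2+48, 16+48) = 64
One optimal cutting: 3 + 3 + 3 + 3 → $64.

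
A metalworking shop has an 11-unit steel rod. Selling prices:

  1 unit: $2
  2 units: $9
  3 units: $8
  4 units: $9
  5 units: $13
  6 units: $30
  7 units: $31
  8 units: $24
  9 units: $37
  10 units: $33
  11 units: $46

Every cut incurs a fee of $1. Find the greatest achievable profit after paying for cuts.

47

Let net[k] be the best obtainable value from length k. For each k, try every first piece i and keep the best of price[i] + net[k−i] minus the 1 cut fee when i<k.
net[1] = 2
net[2] = max(2+2-1, 9+0) = 9
net[3] = max(2+9-1, 9+2-1, 8+0) = 10
net[4] = max(2+10-1, 9+9-1, 8+2-1, 9+0) = 17
net[5] = max(2+17-1, 9+10-1, 8+9-1, 9+2-1, 13+0) = 18
net[6] = max(2+18-1, 9+17-1, 8+10-1, 9+9-1, 13+2-1, 30+0) = 30
net[7] = max(2+30-1, 9+18-1, 8+17-1, …, 30+2-1, 31+0) = 31
net[8] = max(2+31-1, 9+30-1, 8+18-1, …, 31+2-1, 24+0) = 38
net[9] = max(2+38-1, 9+31-1, 8+30-1, …, 24+2-1, 37+0) = 39
net[10] = max(2+39-1, 9+38-1, 8+31-1, …, 37+2-1, 33+0) = 46
net[11] = max(2+46-1, 9+39-1, 8+38-1, …, 33+2-1, 46+0) = 47
One optimal plan: pieces 6 + 2 + 2 + 1 (3 cuts) → $50 − $3 = $47.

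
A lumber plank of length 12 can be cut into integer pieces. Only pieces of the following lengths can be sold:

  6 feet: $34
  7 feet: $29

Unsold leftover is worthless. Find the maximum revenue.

68

Let r[k] be the best obtainable value from length k. For each k, try every first piece i and keep the best of price[i] + r[k−i].
r[1] = 0
r[2] = 0
r[3] = 0
r[4] = 0
r[5] = 0
r[6] = 34
r[7] = max(34+0, 29+0) = 34
r[8] = max(34+0, 29+0) = 34
r[9] = max(34+0, 29+0) = 34
r[10] = max(34+0, 29+0) = 34
r[11] = max(34+0, 29+0) = 34
r[12] = max(34+34, 29+0) = 68
One optimal cutting: 6 + 6 → $68.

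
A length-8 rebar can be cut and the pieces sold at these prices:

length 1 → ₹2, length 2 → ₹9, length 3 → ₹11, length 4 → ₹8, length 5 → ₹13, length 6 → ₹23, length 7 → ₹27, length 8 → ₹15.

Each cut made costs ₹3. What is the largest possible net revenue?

Build net[k] bottom-up: net[k] = max over allowed piece i of (p[i] + net[k−i]) − 3 per cut.
net[1] = 2
net[2] = 9
net[3] = 11
net[4] = 15  (first piece 2, then net[2]=9)
net[5] = 17  (first piece 2, then net[3]=11)
net[6] = 23
net[7] = 27
net[8] = 29  (first piece 2, then net[6]=23)
One optimal plan: pieces 6 + 2 (1 cut) → ₹32 − ₹3 = ₹29.

29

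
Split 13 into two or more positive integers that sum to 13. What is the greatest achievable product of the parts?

Let prod[k] be the best product for length k (with at least one cut). For each first piece i, the rest contributes max(k−i, prod[k−i]).
Small cases: prod[2]=1, prod[3]=2, prod[4]=4, prod[5]=6, prod[6]=9.
prod[7] = 2·max(5,6) = 2·6 = 12
prod[8] = 2·max(6,9) = 2·9 = 18
prod[9] = 3·max(6,9) = 3·9 = 27
prod[10] = 2·max(8,18) = 2·18 = 36
prod[11] = 2·max(9,27) = 2·27 = 54
prod[12] = 3·max(9,27) = 3·27 = 81
prod[13] = 2·max(11,54) = 2·54 = 108
One optimal split: 3 + 3 + 3 + 2 + 2; product 3·3·3·2·2 = 108.

108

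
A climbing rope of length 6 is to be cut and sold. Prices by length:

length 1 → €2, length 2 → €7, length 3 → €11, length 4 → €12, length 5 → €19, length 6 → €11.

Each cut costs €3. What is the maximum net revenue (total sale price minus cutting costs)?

Build v[k] bottom-up: v[k] = max over allowed piece i of (p[i] + v[k−i]) − 3 per cut.
v[1] = 2
v[2] = max(2+2-3, 7+0) = 7
v[3] = max(2+7-3, 7+2-3, 11+0) = 11
v[4] = max(2+11-3, 7+7-3, 11+2-3, 12+0) = 12
v[5] = max(2+12-3, 7+11-3, 11+7-3, 12+2-3, 19+0) = 19
v[6] = max(2+19-3, 7+12-3, 11+11-3, 12+7-3, 19+2-3, 11+0) = 19
One optimal plan: pieces 3 + 3 (1 cut) → €22 − €3 = €19.

19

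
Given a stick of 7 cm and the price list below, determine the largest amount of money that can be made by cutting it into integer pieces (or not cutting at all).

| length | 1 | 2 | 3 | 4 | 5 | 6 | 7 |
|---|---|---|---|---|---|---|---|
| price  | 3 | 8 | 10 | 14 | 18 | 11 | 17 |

Consider every possible first cut. R[k] is the best of p[i]+R[k−i] over all sellable i≤k.
R[1] = 3
R[2] = max(3+3, 8+0) = 8
R[3] = max(3+8, 8+3, 10+0) = 11
R[4] = max(3+11, 8+8, 10+3, 14+0) = 16
R[5] = max(3+16, 8+11, 10+8, 14+3, 18+0) = 19
R[6] = max(3+19, 8+16, 10+11, 14+8, 18+3, 11+0) = 24
R[7] = max(3+24, 8+19, 10+16, …, 11+3, 17+0) = 27
One optimal cutting: 2 + 2 + 2 + 1 → $8 + $8 + $8 + $3 = $27.

27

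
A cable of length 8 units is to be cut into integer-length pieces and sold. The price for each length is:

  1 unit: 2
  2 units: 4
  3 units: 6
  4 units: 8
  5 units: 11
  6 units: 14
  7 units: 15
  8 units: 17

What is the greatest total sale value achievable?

18

Build r[k] bottom-up: r[k] = max over allowed piece i of (p[i] + r[k−i]).
r[1] = 2
r[2] = max(2+2, 4+0) = 4
r[3] = max(2+4, 4+2, 6+0) = 6
r[4] = max(2+6, 4+4, 6+2, 8+0) = 8
r[5] = max(2+8, 4+6, 6+4, 8+2, 11+0) = 11
r[6] = max(2+11, 4+8, 6+6, 8+4, 11+2, 14+0) = 14
r[7] = max(2+14, 4+11, 6+8, …, 14+2, 15+0) = 16
r[8] = max(2+16, 4+14, 6+11, …, 15+2, 17+0) = 18
One optimal cutting: 6 + 1 + 1 → 14 + 2 + 2 = 18.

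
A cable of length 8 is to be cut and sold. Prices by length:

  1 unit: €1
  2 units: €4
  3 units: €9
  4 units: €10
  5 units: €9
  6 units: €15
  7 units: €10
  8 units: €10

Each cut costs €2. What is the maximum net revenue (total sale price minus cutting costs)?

Let r[k] be the best obtainable value from length k. For each k, try every first piece i and keep the best of price[i] + r[k−i] minus the 2 cut fee when i<k.
r[1] = 1
r[2] = 4
r[3] = 9
r[4] = 10
r[5] = 11  (first piece 2, then r[3]=9)
r[6] = 16  (first piece 3, then r[3]=9)
r[7] = 17  (first piece 3, then r[4]=10)
r[8] = 18  (first piece 2, then r[6]=16)
One optimal plan: pieces 3 + 3 + 2 (2 cuts) → €22 − €4 = €18.

18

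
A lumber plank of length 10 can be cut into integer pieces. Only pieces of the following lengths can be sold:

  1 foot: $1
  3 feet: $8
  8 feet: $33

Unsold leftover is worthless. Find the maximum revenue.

35

Build f[k] bottom-up: f[k] = max over allowed piece i of (p[i] + f[k−i]).
f[1] = 1
f[2] = 2  (first piece 1, then f[1]=1)
f[3] = max(1+2, 8+0) = 8
f[4] = max(1+8, 8+1) = 9
f[5] = max(1+9, 8+2) = 10
f[6] = max(1+10, 8+8) = 16
f[7] = max(1+16, 8+9) = 17
f[8] = max(1+17, 8+10, 33+0) = 33
f[9] = max(1+33, 8+16, 33+1) = 34
f[10] = max(1+34, 8+17, 33+2) = 35
One optimal cutting: 8 + 1 + 1 → $35.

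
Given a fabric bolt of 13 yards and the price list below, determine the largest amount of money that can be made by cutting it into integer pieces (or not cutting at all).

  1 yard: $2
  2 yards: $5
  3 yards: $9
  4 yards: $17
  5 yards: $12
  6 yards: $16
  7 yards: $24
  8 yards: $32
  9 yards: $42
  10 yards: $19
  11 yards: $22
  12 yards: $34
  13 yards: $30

Let best[k] be the best obtainable value from length k. For each k, try every first piece i and keep the best of price[i] + best[k−i].
best[1] = 2
best[2] = 5
best[3] = 9
best[4] = 17
best[5] = 19  (first piece 1, then best[4]=17)
best[6] = 22  (first piece 2, then best[4]=17)
best[7] = 26  (first piece 3, then best[4]=17)
best[8] = 34  (first piece 4, then best[4]=17)
best[9] = 42
best[10] = 44  (first piece 1, then best[9]=42)
best[11] = 47  (first piece 2, then best[9]=42)
best[12] = 51  (first piece 3, then best[9]=42)
best[13] = 59  (first piece 4, then best[9]=42)
One optimal cutting: 9 + 4 → $42 + $17 = $59.

59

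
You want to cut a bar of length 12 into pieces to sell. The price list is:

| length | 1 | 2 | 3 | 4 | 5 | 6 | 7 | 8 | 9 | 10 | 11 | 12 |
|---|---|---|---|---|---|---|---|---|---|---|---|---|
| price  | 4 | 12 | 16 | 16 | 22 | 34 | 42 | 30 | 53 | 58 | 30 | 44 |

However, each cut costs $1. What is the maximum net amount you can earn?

69

Build net[k] bottom-up: net[k] = max over allowed piece i of (p[i] + net[k−i]) − 1 per cut.
net[1] = 4
net[2] = max(4+4-1, 12+0) = 12
net[3] = max(4+12-1, 12+4-1, 16+0) = 16
net[4] = max(4+16-1, 12+12-1, 16+4-1, 16+0) = 23
net[5] = max(4+23-1, 12+16-1, 16+12-1, 16+4-1, 22+0) = 27
net[6] = max(4+27-1, 12+23-1, 16+16-1, 16+12-1, 22+4-1, 34+0) = 34
net[7] = max(4+34-1, 12+27-1, 16+23-1, …, 34+4-1, 42+0) = 42
net[8] = max(4+42-1, 12+34-1, 16+27-1, …, 42+4-1, 30+0) = 45
net[9] = max(4+45-1, 12+42-1, 16+34-1, …, 30+4-1, 53+0) = 53
net[10] = max(4+53-1, 12+45-1, 16+42-1, …, 53+4-1, 58+0) = 58
net[11] = max(4+58-1, 12+53-1, 16+45-1, …, 58+4-1, 30+0) = 64
net[12] = max(4+64-1, 12+58-1, 16+53-1, …, 30+4-1, 44+0) = 69
One optimal plan: pieces 10 + 2 (1 cut) → $70 − $1 = $69.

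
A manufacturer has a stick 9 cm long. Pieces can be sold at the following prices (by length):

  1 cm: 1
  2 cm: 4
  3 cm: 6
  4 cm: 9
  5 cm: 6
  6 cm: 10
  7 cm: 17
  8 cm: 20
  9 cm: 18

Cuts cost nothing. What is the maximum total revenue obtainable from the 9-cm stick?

Consider every possible first cut. v[k] is the best of p[i]+v[k−i] over all sellable i≤k.
v[1] = 1
v[2] = max(1+1, 4+0) = 4
v[3] = max(1+4, 4+1, 6+0) = 6
v[4] = max(1+6, 4+4, 6+1, 9+0) = 9
v[5] = max(1+9, 4+6, 6+4, 9+1, 6+0) = 10
v[6] = max(1+10, 4+9, 6+6, 9+4, 6+1, 10+0) = 13
v[7] = max(1+13, 4+10, 6+9, …, 10+1, 17+0) = 17
v[8] = max(1+17, 4+13, 6+10, …, 17+1, 20+0) = 20
v[9] = max(1+20, 4+17, 6+13, …, 20+1, 18+0) = 21
One optimal cutting: 8 + 1 → 20 + 1 = 21.

21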